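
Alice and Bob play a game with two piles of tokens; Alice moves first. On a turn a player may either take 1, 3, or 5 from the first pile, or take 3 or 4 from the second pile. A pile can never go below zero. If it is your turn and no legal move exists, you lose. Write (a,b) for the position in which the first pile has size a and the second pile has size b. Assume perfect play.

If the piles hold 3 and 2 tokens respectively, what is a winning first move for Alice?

Move to (2,2).

Work bottom-up. With no move the player to move loses. Otherwise the position is W if at least one move leads to an L position for the opponent, and L if every move leads to a W.
No move ever increases a pile, so every position that can arise here has a ≤ 3 and b ≤ 2; it is enough to label the cells with 0 ≤ a ≤ 3 and 0 ≤ b ≤ 2.
Every move lowers a or b (never raises either), so fill the grid row by row in increasing a, and left to right within a row: each cell's successors are then already labelled.
      b=0  b=1  b=2
a=0:    L    L    L
a=1:    W    W    W
a=2:    L    L    L
a=3:    W    W    W
Cells with no legal move (terminal, hence L): (0,0), (0,1), (0,2).
The remaining L cells, each justified by listing all of its moves:
(2,0): →(1,0)(W) only, which is W, so L
(2,1): →(1,1)(W) only, which is W, so L
(2,2): →(1,2)(W) only, which is W, so L
Every other cell has at least one move into one of the L cells above, so it is W.
From (3,2), the L positions reachable in one move are: (2,2), (0,2). Any move reaching one of these is winning.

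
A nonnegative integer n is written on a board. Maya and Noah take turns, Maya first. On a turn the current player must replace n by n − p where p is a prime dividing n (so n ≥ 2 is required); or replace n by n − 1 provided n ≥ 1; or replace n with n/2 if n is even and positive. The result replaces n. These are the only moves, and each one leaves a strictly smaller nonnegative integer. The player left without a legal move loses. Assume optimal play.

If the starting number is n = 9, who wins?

Noah wins.

Classify positions by backward induction: terminal positions (no move available) are L. From any other position, the mover wins iff some move reaches an L.
n=0: no move → L
n=1: W (go to 0, an L position)
n=2: W (go to 0, an L position)
n=3: W (go to 0, an L position)
n=4: L (options 2(W), 3(W) are all W)
n=5: W (go to 0, an L position)
n=6: W (go to 4, an L position)
n=7: W (go to 0, an L position)
n=8: W (go to 4, an L position)
n=9: L (options 6(W), 8(W) are all W)
The starting position 9 is L: whatever Maya does, the opponent receives a W position.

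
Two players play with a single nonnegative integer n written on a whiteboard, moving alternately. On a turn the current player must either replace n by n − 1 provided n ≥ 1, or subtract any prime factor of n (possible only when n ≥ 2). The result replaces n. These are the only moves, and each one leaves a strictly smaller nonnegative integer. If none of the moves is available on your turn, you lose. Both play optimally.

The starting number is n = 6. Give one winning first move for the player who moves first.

Move to 4.

Label each position W (a win for the player to move) or L (a loss). A position with no legal move is L; any other position is W exactly when some move reaches an L, and L when every move reaches a W.
n=0: no move → L
n=1: →0(L), so W
n=2: →0(L), so W
n=3: →0(L), so W
n=4: →2(W), 3(W) — all W, so L
n=5: →0(L), so W
n=6: →4(L), so W
From 6, the L positions reachable in one move are: 4.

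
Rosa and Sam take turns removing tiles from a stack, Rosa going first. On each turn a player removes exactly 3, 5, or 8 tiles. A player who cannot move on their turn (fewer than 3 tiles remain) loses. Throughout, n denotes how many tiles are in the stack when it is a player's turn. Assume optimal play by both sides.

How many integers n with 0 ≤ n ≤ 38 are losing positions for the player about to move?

12

Work bottom-up. With no move the player to move loses. Otherwise the position is W if at least one move leads to an L position for the opponent, and L if every move leads to a W.
n=0: no move → L
n=1: no move → L
n=2: no move → L
n=3: reaches L-position 0 → W
n=4: reaches L-position 1 → W
n=5: reaches L-position 2 → W
n=6: reaches L-position 1 → W
n=7: reaches L-position 2 → W
n=8: reaches L-position 0 → W
n=9: reaches L-position 1 → W
n=10: reaches L-position 2 → W
n=11: only reaches 8(W), 6(W), 3(W), all W → L
n=12: only reaches 9(W), 7(W), 4(W), all W → L
n=13: only reaches 10(W), 8(W), 5(W), all W → L
n=14: reaches L-position 11 → W
n=15: reaches L-position 12 → W
n=16: reaches L-position 13 → W
n=17: reaches L-position 12 → W
n=18: reaches L-position 13 → W
n=19: reaches L-position 11 → W
n=20: reaches L-position 12 → W
n=21: reaches L-position 13 → W
n=22: only reaches 19(W), 17(W), 14(W), all W → L
n=23: only reaches 20(W), 18(W), 15(W), all W → L
n=24: only reaches 21(W), 19(W), 16(W), all W → L
n=25: reaches L-position 22 → W
n=26: reaches L-position 23 → W
n=27: reaches L-position 24 → W
n=28: reaches L-position 23 → W
n=29: reaches L-position 24 → W
n=30: reaches L-position 22 → W
n=31: reaches L-position 23 → W
n=32: reaches L-position 24 → W
n=33: only reaches 30(W), 28(W), 25(W), all W → L
n=34: only reaches 31(W), 29(W), 26(W), all W → L
n=35: only reaches 32(W), 30(W), 27(W), all W → L
n=36: reaches L-position 33 → W
n=37: reaches L-position 34 → W
n=38: reaches L-position 35 → W
L entries with 0 ≤ n ≤ 38: n = 0, 1, 2, 11, 12, 13, 22, 23, 24, 33, 34, 35; that makes 12.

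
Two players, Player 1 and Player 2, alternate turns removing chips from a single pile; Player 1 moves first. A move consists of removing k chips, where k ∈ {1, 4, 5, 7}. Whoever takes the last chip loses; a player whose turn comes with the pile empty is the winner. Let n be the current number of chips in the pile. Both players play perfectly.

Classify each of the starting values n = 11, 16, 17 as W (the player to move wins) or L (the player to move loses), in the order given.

Work bottom-up. With no move the player to move wins. Otherwise the position is W if at least one move leads to an L position for the opponent, and L if every move leads to a W.
n=0: no move; the opponent has just taken the last chip and therefore loses → W
n=1: only reaches 0(W), which is W → L
n=2: reaches L-position 1 → W
n=3: only reaches 2(W), which is W → L
n=4: reaches L-position 3 → W
n=5: reaches L-position 1 → W
n=6: reaches L-position 1 → W
n=7: reaches L-position 3 → W
n=8: reaches L-position 3 → W
n=9: only reaches 8(W), 5(W), 4(W), 2(W), all W → L
n=10: reaches L-position 9 → W
n=11: only reaches 10(W), 7(W), 6(W), 4(W), all W → L
n=12: reaches L-position 11 → W
n=13: reaches L-position 9 → W
n=14: reaches L-position 9 → W
n=15: reaches L-position 11 → W
n=16: reaches L-position 11 → W
n=17: only reaches 16(W), 13(W), 12(W), 10(W), all W → L

11: L, 16: W, 17: L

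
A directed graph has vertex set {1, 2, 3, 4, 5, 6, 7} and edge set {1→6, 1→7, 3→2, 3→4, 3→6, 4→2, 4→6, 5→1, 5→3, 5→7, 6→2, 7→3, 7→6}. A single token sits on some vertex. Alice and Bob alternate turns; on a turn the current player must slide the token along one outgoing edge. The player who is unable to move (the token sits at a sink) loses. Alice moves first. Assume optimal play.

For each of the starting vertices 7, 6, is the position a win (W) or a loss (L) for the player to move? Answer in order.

Work bottom-up. With no move the player to move loses. Otherwise the position is W if at least one move leads to an L position for the opponent, and L if every move leads to a W.
Every edge goes from a vertex to one that appears earlier in the order 2, 6, 4, 3, 7, 1, 5, so processing vertices in that order labels each vertex after all of its successors.
2: no outgoing edge → L
6: W (go to 2, an L position)
4: W (go to 2, an L position)
3: W (go to 2, an L position)
7: L (options 3(W), 6(W) are all W)
1: W (go to 7, an L position)
5: W (go to 7, an L position)

7: L, 6: W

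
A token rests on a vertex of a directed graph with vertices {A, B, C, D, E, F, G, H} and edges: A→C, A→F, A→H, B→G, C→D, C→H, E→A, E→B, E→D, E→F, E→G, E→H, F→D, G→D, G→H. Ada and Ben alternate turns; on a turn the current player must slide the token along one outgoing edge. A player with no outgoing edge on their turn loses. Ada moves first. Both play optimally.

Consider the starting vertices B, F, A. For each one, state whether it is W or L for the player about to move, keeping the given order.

B: L, F: W, A: W

Classify positions by backward induction: terminal positions (no move available) are L. From any other position, the mover wins iff some move reaches an L.
Every edge goes from a vertex to one that appears earlier in the order H, D, G, F, C, B, A, E, so processing vertices in that order labels each vertex after all of its successors.
H: no outgoing edge → L
D: no outgoing edge → L
G: →D(L), so W
F: →D(L), so W
C: →D(L), so W
B: →G(W) only, which is W, so L
A: →H(L), so W
E: →B(L), so W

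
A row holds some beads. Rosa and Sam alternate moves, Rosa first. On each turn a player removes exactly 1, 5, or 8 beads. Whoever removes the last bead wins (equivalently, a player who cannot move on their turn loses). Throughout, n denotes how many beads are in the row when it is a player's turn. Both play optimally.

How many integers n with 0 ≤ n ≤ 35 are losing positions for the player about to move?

Compute win/loss labels from the base case upward. A position with no move is L. Any other position is W if it can reach an L in one move, else L.
n=0: no move → L
n=1: can move to 0, which is L ⇒ W
n=2: the only move is to 1(W), a W ⇒ L
n=3: can move to 2, which is L ⇒ W
n=4: the only move is to 3(W), a W ⇒ L
n=5: can move to 4, which is L ⇒ W
n=6: moves to 5(W), 1(W); every one is W ⇒ L
n=7: can move to 6, which is L ⇒ W
n=8: can move to 0, which is L ⇒ W
n=9: can move to 4, which is L ⇒ W
n=10: can move to 2, which is L ⇒ W
n=11: can move to 6, which is L ⇒ W
n=12: can move to 4, which is L ⇒ W
n=13: moves to 12(W), 8(W), 5(W); every one is W ⇒ L
n=14: can move to 13, which is L ⇒ W
n=15: moves to 14(W), 10(W), 7(W); every one is W ⇒ L
n=16: can move to 15, which is L ⇒ W
n=17: moves to 16(W), 12(W), 9(W); every one is W ⇒ L
n=18: can move to 17, which is L ⇒ W
n=19: moves to 18(W), 14(W), 11(W); every one is W ⇒ L
n=20: can move to 19, which is L ⇒ W
n=21: can move to 13, which is L ⇒ W
n=22: can move to 17, which is L ⇒ W
n=23: can move to 15, which is L ⇒ W
n=24: can move to 19, which is L ⇒ W
n=25: can move to 17, which is L ⇒ W
n=26: moves to 25(W), 21(W), 18(W); every one is W ⇒ L
n=27: can move to 26, which is L ⇒ W
n=28: moves to 27(W), 23(W), 20(W); every one is W ⇒ L
n=29: can move to 28, which is L ⇒ W
n=30: moves to 29(W), 25(W), 22(W); every one is W ⇒ L
n=31: can move to 30, which is L ⇒ W
n=32: moves to 31(W), 27(W), 24(W); every one is W ⇒ L
n=33: can move to 32, which is L ⇒ W
n=34: can move to 26, which is L ⇒ W
n=35: can move to 30, which is L ⇒ W
L entries with 0 ≤ n ≤ 35: n = 0, 2, 4, 6, 13, 15, 17, 19, 26, 28, 30, 32; that makes 12.

12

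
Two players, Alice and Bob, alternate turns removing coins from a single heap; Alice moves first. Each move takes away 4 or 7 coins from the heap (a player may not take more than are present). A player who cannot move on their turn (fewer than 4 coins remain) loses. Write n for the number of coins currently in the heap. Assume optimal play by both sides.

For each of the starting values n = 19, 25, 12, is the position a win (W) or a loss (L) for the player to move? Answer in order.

Build the W/L table. Terminal = L. A non-terminal position is W if it has a move to some L; otherwise it is L.
n=0: no move → L
n=1: no move → L
n=2: no move → L
n=3: no move → L
n=4: reaches L-position 0 → W
n=5: reaches L-position 1 → W
n=6: reaches L-position 2 → W
n=7: reaches L-position 3 → W
n=8: reaches L-position 1 → W
n=9: reaches L-position 2 → W
n=10: reaches L-position 3 → W
n=11: only reaches 7(W), 4(W), all W → L
n=12: only reaches 8(W), 5(W), all W → L
n=13: only reaches 9(W), 6(W), all W → L
n=14: only reaches 10(W), 7(W), all W → L
n=15: reaches L-position 11 → W
n=16: reaches L-position 12 → W
n=17: reaches L-position 13 → W
n=18: reaches L-position 14 → W
n=19: reaches L-position 12 → W
n=20: reaches L-position 13 → W
n=21: reaches L-position 14 → W
n=22: only reaches 18(W), 15(W), all W → L
n=23: only reaches 19(W), 16(W), all W → L
n=24: only reaches 20(W), 17(W), all W → L
n=25: only reaches 21(W), 18(W), all W → L

19: W, 25: L, 12: L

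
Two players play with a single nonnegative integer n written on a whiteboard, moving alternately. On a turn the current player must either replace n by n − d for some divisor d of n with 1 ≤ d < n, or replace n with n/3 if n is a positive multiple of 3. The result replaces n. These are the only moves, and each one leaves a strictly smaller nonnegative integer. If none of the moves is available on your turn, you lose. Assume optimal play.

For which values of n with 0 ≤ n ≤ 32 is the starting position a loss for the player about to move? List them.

Work bottom-up. With no move the player to move loses. Otherwise the position is W if at least one move leads to an L position for the opponent, and L if every move leads to a W.
n=0: no move → L
n=1: no move → L
n=2: reaches L-position 1 → W
n=3: reaches L-position 1 → W
n=4: only reaches 2(W), 3(W), all W → L
n=5: reaches L-position 4 → W
n=6: reaches L-position 4 → W
n=7: only reaches 6(W), which is W → L
n=8: reaches L-position 4 → W
n=9: only reaches 3(W), 6(W), 8(W), all W → L
n=10: reaches L-position 9 → W
n=11: only reaches 10(W), which is W → L
n=12: reaches L-position 4 → W
n=13: only reaches 12(W), which is W → L
n=14: reaches L-position 7 → W
n=15: only reaches 5(W), 10(W), 12(W), 14(W), all W → L
n=16: reaches L-position 15 → W
n=17: only reaches 16(W), which is W → L
n=18: reaches L-position 9 → W
n=19: only reaches 18(W), which is W → L
n=20: reaches L-position 15 → W
n=21: reaches L-position 7 → W
n=22: reaches L-position 11 → W
n=23: only reaches 22(W), which is W → L
n=24: reaches L-position 23 → W
n=25: only reaches 20(W), 24(W), all W → L
n=26: reaches L-position 13 → W
n=27: reaches L-position 9 → W
n=28: only reaches 14(W), 21(W), 24(W), 26(W), 27(W), all W → L
n=29: reaches L-position 28 → W
n=30: reaches L-position 15 → W
n=31: only reaches 30(W), which is W → L
n=32: reaches L-position 28 → W
Reading off the rows marked L gives the requested list; there are 14 such values of n.

0, 1, 4, 7, 9, 11, 13, 15, 17, 19, 23, 25, 28, 31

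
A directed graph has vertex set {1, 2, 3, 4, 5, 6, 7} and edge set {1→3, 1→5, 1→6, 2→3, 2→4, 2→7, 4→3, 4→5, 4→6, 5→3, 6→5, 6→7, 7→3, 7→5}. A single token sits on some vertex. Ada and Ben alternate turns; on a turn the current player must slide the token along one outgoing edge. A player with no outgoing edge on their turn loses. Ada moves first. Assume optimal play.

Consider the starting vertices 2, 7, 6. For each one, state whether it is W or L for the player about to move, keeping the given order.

Work bottom-up. With no move the player to move loses. Otherwise the position is W if at least one move leads to an L position for the opponent, and L if every move leads to a W.
Every edge goes from a vertex to one that appears earlier in the order 3, 5, 7, 6, 1, 4, 2, so processing vertices in that order labels each vertex after all of its successors.
3: no outgoing edge → L
5: W (go to 3, an L position)
7: W (go to 3, an L position)
6: L (options 7(W), 5(W) are all W)
1: W (go to 6, an L position)
4: W (go to 6, an L position)
2: W (go to 3, an L position)

2: W, 7: W, 6: L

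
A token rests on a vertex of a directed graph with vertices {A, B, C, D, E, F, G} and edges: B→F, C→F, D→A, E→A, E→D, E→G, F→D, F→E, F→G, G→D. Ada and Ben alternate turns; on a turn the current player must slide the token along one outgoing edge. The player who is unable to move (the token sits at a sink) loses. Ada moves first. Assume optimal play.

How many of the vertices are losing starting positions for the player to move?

4

Label each position W (a win for the player to move) or L (a loss). A position with no legal move is L; any other position is W exactly when some move reaches an L, and L when every move reaches a W.
Every edge goes from a vertex to one that appears earlier in the order A, D, G, E, F, C, B, so processing vertices in that order labels each vertex after all of its successors.
A: no outgoing edge → L
D: W (go to A, an L position)
G: L (sole option D(W) is W)
E: W (go to G, an L position)
F: W (go to G, an L position)
C: L (sole option F(W) is W)
B: L (sole option F(W) is W)
The L vertices are A, B, C, G; that is 4 in all.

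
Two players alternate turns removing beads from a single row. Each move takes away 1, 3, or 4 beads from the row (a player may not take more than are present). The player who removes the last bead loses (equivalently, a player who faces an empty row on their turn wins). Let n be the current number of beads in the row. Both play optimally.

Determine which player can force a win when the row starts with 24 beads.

Build the W/L table. Terminal = W. A non-terminal position is W if it has a move to some L; otherwise it is L.
n=0: no move; the opponent has just taken the last bead and therefore loses → W
n=1: the only move is to 0(W), a W ⇒ L
n=2: can move to 1, which is L ⇒ W
n=3: moves to 2(W), 0(W); every one is W ⇒ L
n=4: can move to 3, which is L ⇒ W
n=5: can move to 1, which is L ⇒ W
n=6: can move to 3, which is L ⇒ W
n=7: can move to 3, which is L ⇒ W
n=8: moves to 7(W), 5(W), 4(W); every one is W ⇒ L
n=9: can move to 8, which is L ⇒ W
n=10: moves to 9(W), 7(W), 6(W); every one is W ⇒ L
n=11: can move to 10, which is L ⇒ W
n=12: can move to 8, which is L ⇒ W
n=13: can move to 10, which is L ⇒ W
n=14: can move to 10, which is L ⇒ W
n=15: moves to 14(W), 12(W), 11(W); every one is W ⇒ L
n=16: can move to 15, which is L ⇒ W
n=17: moves to 16(W), 14(W), 13(W); every one is W ⇒ L
n=18: can move to 17, which is L ⇒ W
n=19: can move to 15, which is L ⇒ W
n=20: can move to 17, which is L ⇒ W
n=21: can move to 17, which is L ⇒ W
n=22: moves to 21(W), 19(W), 18(W); every one is W ⇒ L
n=23: can move to 22, which is L ⇒ W
n=24: moves to 23(W), 21(W), 20(W); every one is W ⇒ L
Every move from 24 reaches a W position, so the mover loses.

The second player wins.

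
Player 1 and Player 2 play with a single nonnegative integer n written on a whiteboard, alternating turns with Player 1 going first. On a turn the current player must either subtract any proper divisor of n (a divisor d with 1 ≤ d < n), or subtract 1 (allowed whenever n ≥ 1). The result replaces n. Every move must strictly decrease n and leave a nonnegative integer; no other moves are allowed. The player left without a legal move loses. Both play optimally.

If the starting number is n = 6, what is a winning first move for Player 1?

Classify positions by backward induction: terminal positions (no move available) are L. From any other position, the mover wins iff some move reaches an L.
n=0: no move → L
n=1: →0(L), so W
n=2: →1(W) only, which is W, so L
n=3: →2(L), so W
n=4: →2(L), so W
n=5: →4(W) only, which is W, so L
n=6: →5(L), so W
From 6, the L positions reachable in one move are: 5.

Move to 5.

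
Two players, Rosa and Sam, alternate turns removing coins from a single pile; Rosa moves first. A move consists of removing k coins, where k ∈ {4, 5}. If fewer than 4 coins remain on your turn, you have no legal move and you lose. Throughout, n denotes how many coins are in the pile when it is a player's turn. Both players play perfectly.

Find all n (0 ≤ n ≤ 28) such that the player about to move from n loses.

Label each position W (a win for the player to move) or L (a loss). A position with no legal move is L; any other position is W exactly when some move reaches an L, and L when every move reaches a W.
n=0: no move → L
n=1: no move → L
n=2: no move → L
n=3: no move → L
n=4: W (go to 0, an L position)
n=5: W (go to 1, an L position)
n=6: W (go to 2, an L position)
n=7: W (go to 3, an L position)
n=8: W (go to 3, an L position)
n=9: L (options 5(W), 4(W) are all W)
n=10: L (options 6(W), 5(W) are all W)
n=11: L (options 7(W), 6(W) are all W)
n=12: L (options 8(W), 7(W) are all W)
n=13: W (go to 9, an L position)
n=14: W (go to 10, an L position)
n=15: W (go to 11, an L position)
n=16: W (go to 12, an L position)
n=17: W (go to 12, an L position)
n=18: L (options 14(W), 13(W) are all W)
n=19: L (options 15(W), 14(W) are all W)
n=20: L (options 16(W), 15(W) are all W)
n=21: L (options 17(W), 16(W) are all W)
n=22: W (go to 18, an L position)
n=23: W (go to 19, an L position)
n=24: W (go to 20, an L position)
n=25: W (go to 21, an L position)
n=26: W (go to 21, an L position)
n=27: L (options 23(W), 22(W) are all W)
n=28: L (options 24(W), 23(W) are all W)
The losing starting values of n are exactly the entries labelled L in this table (14 of them).

0, 1, 2, 3, 9, 10, 11, 12, 18, 19, 20, 21, 27, 28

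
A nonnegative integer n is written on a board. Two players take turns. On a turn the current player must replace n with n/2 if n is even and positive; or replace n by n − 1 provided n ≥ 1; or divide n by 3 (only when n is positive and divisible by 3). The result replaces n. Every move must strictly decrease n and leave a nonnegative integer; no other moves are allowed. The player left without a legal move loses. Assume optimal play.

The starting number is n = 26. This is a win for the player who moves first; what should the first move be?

Label each position W (a win for the player to move) or L (a loss). A position with no legal move is L; any other position is W exactly when some move reaches an L, and L when every move reaches a W.
n=0: no move → L
n=1: reaches L-position 0 → W
n=2: only reaches 1(W), which is W → L
n=3: reaches L-position 2 → W
n=4: reaches L-position 2 → W
n=5: only reaches 4(W), which is W → L
n=6: reaches L-position 2 → W
n=7: only reaches 6(W), which is W → L
n=8: reaches L-position 7 → W
n=9: only reaches 3(W), 8(W), all W → L
n=10: reaches L-position 5 → W
n=11: only reaches 10(W), which is W → L
n=12: reaches L-position 11 → W
n=13: only reaches 12(W), which is W → L
n=14: reaches L-position 7 → W
n=15: reaches L-position 5 → W
n=16: only reaches 8(W), 15(W), all W → L
n=17: reaches L-position 16 → W
n=18: reaches L-position 9 → W
n=19: only reaches 18(W), which is W → L
n=20: reaches L-position 19 → W
n=21: reaches L-position 7 → W
n=22: reaches L-position 11 → W
n=23: only reaches 22(W), which is W → L
n=24: reaches L-position 23 → W
n=25: only reaches 24(W), which is W → L
n=26: reaches L-position 13 → W
From 26, the L positions reachable in one move are: 13, 25. Any move reaching one of these is winning.

Move to 13.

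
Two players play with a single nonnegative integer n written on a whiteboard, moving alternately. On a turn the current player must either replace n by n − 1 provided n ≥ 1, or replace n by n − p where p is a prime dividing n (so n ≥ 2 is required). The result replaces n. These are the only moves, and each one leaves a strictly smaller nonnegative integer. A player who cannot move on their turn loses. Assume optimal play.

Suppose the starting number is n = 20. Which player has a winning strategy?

Classify positions by backward induction: terminal positions (no move available) are L. From any other position, the mover wins iff some move reaches an L.
n=0: no move → L
n=1: reaches L-position 0 → W
n=2: reaches L-position 0 → W
n=3: reaches L-position 0 → W
n=4: only reaches 2(W), 3(W), all W → L
n=5: reaches L-position 0 → W
n=6: reaches L-position 4 → W
n=7: reaches L-position 0 → W
n=8: only reaches 6(W), 7(W), all W → L
n=9: reaches L-position 8 → W
n=10: reaches L-position 8 → W
n=11: reaches L-position 0 → W
n=12: only reaches 9(W), 10(W), 11(W), all W → L
n=13: reaches L-position 0 → W
n=14: reaches L-position 12 → W
n=15: reaches L-position 12 → W
n=16: only reaches 14(W), 15(W), all W → L
n=17: reaches L-position 0 → W
n=18: reaches L-position 16 → W
n=19: reaches L-position 0 → W
n=20: only reaches 15(W), 18(W), 19(W), all W → L
Every move from 20 reaches a W position, so the mover loses.

The second player wins.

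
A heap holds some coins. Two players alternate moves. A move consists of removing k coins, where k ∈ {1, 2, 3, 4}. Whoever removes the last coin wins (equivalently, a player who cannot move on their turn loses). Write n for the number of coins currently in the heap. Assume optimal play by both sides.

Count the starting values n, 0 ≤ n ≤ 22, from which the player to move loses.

Work bottom-up. With no move the player to move loses. Otherwise the position is W if at least one move leads to an L position for the opponent, and L if every move leads to a W.
n=0: no move → L
n=1: can move to 0, which is L ⇒ W
n=2: can move to 0, which is L ⇒ W
n=3: can move to 0, which is L ⇒ W
n=4: can move to 0, which is L ⇒ W
n=5: moves to 4(W), 3(W), 2(W), 1(W); every one is W ⇒ L
n=6: can move to 5, which is L ⇒ W
n=7: can move to 5, which is L ⇒ W
n=8: can move to 5, which is L ⇒ W
n=9: can move to 5, which is L ⇒ W
n=10: moves to 9(W), 8(W), 7(W), 6(W); every one is W ⇒ L
n=11: can move to 10, which is L ⇒ W
n=12: can move to 10, which is L ⇒ W
n=13: can move to 10, which is L ⇒ W
n=14: can move to 10, which is L ⇒ W
n=15: moves to 14(W), 13(W), 12(W), 11(W); every one is W ⇒ L
n=16: can move to 15, which is L ⇒ W
n=17: can move to 15, which is L ⇒ W
n=18: can move to 15, which is L ⇒ W
n=19: can move to 15, which is L ⇒ W
n=20: moves to 19(W), 18(W), 17(W), 16(W); every one is W ⇒ L
n=21: can move to 20, which is L ⇒ W
n=22: can move to 20, which is L ⇒ W
L entries with 0 ≤ n ≤ 22: n = 0, 5, 10, 15, 20; that makes 5.

5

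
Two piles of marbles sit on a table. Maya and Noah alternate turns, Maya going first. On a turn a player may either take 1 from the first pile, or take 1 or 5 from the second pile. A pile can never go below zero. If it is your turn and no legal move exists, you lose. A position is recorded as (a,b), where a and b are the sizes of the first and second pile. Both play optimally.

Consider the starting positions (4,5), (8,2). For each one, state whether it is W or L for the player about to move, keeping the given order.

Label each position W (a win for the player to move) or L (a loss). A position with no legal move is L; any other position is W exactly when some move reaches an L, and L when every move reaches a W.
No move ever increases a pile, so every position that can arise here has a ≤ 8 and b ≤ 5; it is enough to label the cells with 0 ≤ a ≤ 8 and 0 ≤ b ≤ 5.
Every move lowers a or b (never raises either), so fill the grid row by row in increasing a, and left to right within a row: each cell's successors are then already labelled.
      b=0  b=1  b=2  b=3  b=4  b=5
a=0:    L    W    L    W    L    W
a=1:    W    L    W    L    W    L
a=2:    L    W    L    W    L    W
a=3:    W    L    W    L    W    L
a=4:    L    W    L    W    L    W
a=5:    W    L    W    L    W    L
a=6:    L    W    L    W    L    W
a=7:    W    L    W    L    W    L
a=8:    L    W    L    W    L    W
Cells with no legal move (terminal, hence L): (0,0).
The remaining L cells, each justified by listing all of its moves:
(0,2): L (sole option (0,1)(W) is W)
(0,4): L (sole option (0,3)(W) is W)
(1,1): L (options (0,1)(W), (1,0)(W) are all W)
(1,3): L (options (0,3)(W), (1,2)(W) are all W)
(1,5): L (options (0,5)(W), (1,4)(W), (1,0)(W) are all W)
(2,0): L (sole option (1,0)(W) is W)
(2,2): L (options (1,2)(W), (2,1)(W) are all W)
(2,4): L (options (1,4)(W), (2,3)(W) are all W)
(3,1): L (options (2,1)(W), (3,0)(W) are all W)
(3,3): L (options (2,3)(W), (3,2)(W) are all W)
(3,5): L (options (2,5)(W), (3,4)(W), (3,0)(W) are all W)
(4,0): L (sole option (3,0)(W) is W)
(4,2): L (options (3,2)(W), (4,1)(W) are all W)
(4,4): L (options (3,4)(W), (4,3)(W) are all W)
(5,1): L (options (4,1)(W), (5,0)(W) are all W)
(5,3): L (options (4,3)(W), (5,2)(W) are all W)
(5,5): L (options (4,5)(W), (5,4)(W), (5,0)(W) are all W)
(6,0): L (sole option (5,0)(W) is W)
(6,2): L (options (5,2)(W), (6,1)(W) are all W)
(6,4): L (options (5,4)(W), (6,3)(W) are all W)
(7,1): L (options (6,1)(W), (7,0)(W) are all W)
(7,3): L (options (6,3)(W), (7,2)(W) are all W)
(7,5): L (options (6,5)(W), (7,4)(W), (7,0)(W) are all W)
(8,0): L (sole option (7,0)(W) is W)
(8,2): L (options (7,2)(W), (8,1)(W) are all W)
(8,4): L (options (7,4)(W), (8,3)(W) are all W)
Every other cell has at least one move into one of the L cells above, so it is W.
(4,5): the move to (3,5) reaches an L cell, so W
(8,2): one of the L cells justified above, so L

(4,5): W, (8,2): L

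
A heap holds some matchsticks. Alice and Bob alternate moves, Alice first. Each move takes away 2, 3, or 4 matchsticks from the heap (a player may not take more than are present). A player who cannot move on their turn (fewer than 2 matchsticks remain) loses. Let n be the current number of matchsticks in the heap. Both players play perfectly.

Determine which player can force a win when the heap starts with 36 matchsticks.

Label each position W (a win for the player to move) or L (a loss). A position with no legal move is L; any other position is W exactly when some move reaches an L, and L when every move reaches a W.
n=0: no move → L
n=1: no move → L
n=2: reaches L-position 0 → W
n=3: reaches L-position 1 → W
n=4: reaches L-position 1 → W
n=5: reaches L-position 1 → W
n=6: only reaches 4(W), 3(W), 2(W), all W → L
n=7: only reaches 5(W), 4(W), 3(W), all W → L
n=8: reaches L-position 6 → W
n=9: reaches L-position 7 → W
n=10: reaches L-position 7 → W
n=11: reaches L-position 7 → W
n=12: only reaches 10(W), 9(W), 8(W), all W → L
n=13: only reaches 11(W), 10(W), 9(W), all W → L
n=14: reaches L-position 12 → W
n=15: reaches L-position 13 → W
n=16: reaches L-position 13 → W
n=17: reaches L-position 13 → W
n=18: only reaches 16(W), 15(W), 14(W), all W → L
n=19: only reaches 17(W), 16(W), 15(W), all W → L
n=20: reaches L-position 18 → W
n=21: reaches L-position 19 → W
n=22: reaches L-position 19 → W
n=23: reaches L-position 19 → W
n=24: only reaches 22(W), 21(W), 20(W), all W → L
n=25: only reaches 23(W), 22(W), 21(W), all W → L
n=26: reaches L-position 24 → W
n=27: reaches L-position 25 → W
n=28: reaches L-position 25 → W
n=29: reaches L-position 25 → W
n=30: only reaches 28(W), 27(W), 26(W), all W → L
n=31: only reaches 29(W), 28(W), 27(W), all W → L
n=32: reaches L-position 30 → W
n=33: reaches L-position 31 → W
n=34: reaches L-position 31 → W
n=35: reaches L-position 31 → W
n=36: only reaches 34(W), 33(W), 32(W), all W → L
The starting position 36 is L: whatever Alice does, the opponent receives a W position.

Bob wins.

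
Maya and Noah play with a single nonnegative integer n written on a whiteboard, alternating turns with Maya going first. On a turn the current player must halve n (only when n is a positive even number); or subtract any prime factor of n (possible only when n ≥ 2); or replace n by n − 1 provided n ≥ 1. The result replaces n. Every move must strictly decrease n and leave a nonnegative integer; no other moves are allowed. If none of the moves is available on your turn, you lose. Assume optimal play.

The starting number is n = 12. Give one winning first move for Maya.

Compute win/loss labels from the base case upward. A position with no move is L. Any other position is W if it can reach an L in one move, else L.
n=0: no move → L
n=1: W (go to 0, an L position)
n=2: W (go to 0, an L position)
n=3: W (go to 0, an L position)
n=4: L (options 2(W), 3(W) are all W)
n=5: W (go to 0, an L position)
n=6: W (go to 4, an L position)
n=7: W (go to 0, an L position)
n=8: W (go to 4, an L position)
n=9: L (options 6(W), 8(W) are all W)
n=10: W (go to 9, an L position)
n=11: W (go to 0, an L position)
n=12: W (go to 9, an L position)
From 12, the L positions reachable in one move are: 9.

Move to 9.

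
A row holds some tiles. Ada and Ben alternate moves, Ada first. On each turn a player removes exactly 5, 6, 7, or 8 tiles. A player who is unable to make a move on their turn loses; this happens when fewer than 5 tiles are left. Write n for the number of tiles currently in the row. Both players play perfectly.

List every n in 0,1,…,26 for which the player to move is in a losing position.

Use the standard recursion: the mover loses at a terminal position; elsewhere, the mover wins exactly when some move hands the opponent an L position.
n=0: no move → L
n=1: no move → L
n=2: no move → L
n=3: no move → L
n=4: no move → L
n=5: can move to 0, which is L ⇒ W
n=6: can move to 1, which is L ⇒ W
n=7: can move to 2, which is L ⇒ W
n=8: can move to 3, which is L ⇒ W
n=9: can move to 4, which is L ⇒ W
n=10: can move to 4, which is L ⇒ W
n=11: can move to 4, which is L ⇒ W
n=12: can move to 4, which is L ⇒ W
n=13: moves to 8(W), 7(W), 6(W), 5(W); every one is W ⇒ L
n=14: moves to 9(W), 8(W), 7(W), 6(W); every one is W ⇒ L
n=15: moves to 10(W), 9(W), 8(W), 7(W); every one is W ⇒ L
n=16: moves to 11(W), 10(W), 9(W), 8(W); every one is W ⇒ L
n=17: moves to 12(W), 11(W), 10(W), 9(W); every one is W ⇒ L
n=18: can move to 13, which is L ⇒ W
n=19: can move to 14, which is L ⇒ W
n=20: can move to 15, which is L ⇒ W
n=21: can move to 16, which is L ⇒ W
n=22: can move to 17, which is L ⇒ W
n=23: can move to 17, which is L ⇒ W
n=24: can move to 17, which is L ⇒ W
n=25: can move to 17, which is L ⇒ W
n=26: moves to 21(W), 20(W), 19(W), 18(W); every one is W ⇒ L
The losing starting values of n are exactly the entries labelled L in this table (11 of them).

0, 1, 2, 3, 4, 13, 14, 15, 16, 17, 26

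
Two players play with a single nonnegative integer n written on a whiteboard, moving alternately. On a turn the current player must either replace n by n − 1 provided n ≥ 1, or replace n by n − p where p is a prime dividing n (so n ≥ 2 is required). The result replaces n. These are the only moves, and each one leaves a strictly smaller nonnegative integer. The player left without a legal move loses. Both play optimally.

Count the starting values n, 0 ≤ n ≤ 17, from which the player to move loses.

5

Label each position W (a win for the player to move) or L (a loss). A position with no legal move is L; any other position is W exactly when some move reaches an L, and L when every move reaches a W.
n=0: no move → L
n=1: →0(L), so W
n=2: →0(L), so W
n=3: →0(L), so W
n=4: →2(W), 3(W) — all W, so L
n=5: →0(L), so W
n=6: →4(L), so W
n=7: →0(L), so W
n=8: →6(W), 7(W) — all W, so L
n=9: →8(L), so W
n=10: →8(L), so W
n=11: →0(L), so W
n=12: →9(W), 10(W), 11(W) — all W, so L
n=13: →0(L), so W
n=14: →12(L), so W
n=15: →12(L), so W
n=16: →14(W), 15(W) — all W, so L
n=17: →0(L), so W
L entries with 0 ≤ n ≤ 17: n = 0, 4, 8, 12, 16; that makes 5.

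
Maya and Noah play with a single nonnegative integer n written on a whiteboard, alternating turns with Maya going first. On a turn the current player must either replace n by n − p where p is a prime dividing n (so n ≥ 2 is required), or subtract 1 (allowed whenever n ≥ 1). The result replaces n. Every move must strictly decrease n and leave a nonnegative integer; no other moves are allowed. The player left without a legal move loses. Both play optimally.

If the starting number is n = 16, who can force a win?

Noah wins.

Compute win/loss labels from the base case upward. A position with no move is L. Any other position is W if it can reach an L in one move, else L.
n=0: no move → L
n=1: W (go to 0, an L position)
n=2: W (go to 0, an L position)
n=3: W (go to 0, an L position)
n=4: L (options 2(W), 3(W) are all W)
n=5: W (go to 0, an L position)
n=6: W (go to 4, an L position)
n=7: W (go to 0, an L position)
n=8: L (options 6(W), 7(W) are all W)
n=9: W (go to 8, an L position)
n=10: W (go to 8, an L position)
n=11: W (go to 0, an L position)
n=12: L (options 9(W), 10(W), 11(W) are all W)
n=13: W (go to 0, an L position)
n=14: W (go to 12, an L position)
n=15: W (go to 12, an L position)
n=16: L (options 14(W), 15(W) are all W)
Every move from 16 reaches a W position, so the mover loses.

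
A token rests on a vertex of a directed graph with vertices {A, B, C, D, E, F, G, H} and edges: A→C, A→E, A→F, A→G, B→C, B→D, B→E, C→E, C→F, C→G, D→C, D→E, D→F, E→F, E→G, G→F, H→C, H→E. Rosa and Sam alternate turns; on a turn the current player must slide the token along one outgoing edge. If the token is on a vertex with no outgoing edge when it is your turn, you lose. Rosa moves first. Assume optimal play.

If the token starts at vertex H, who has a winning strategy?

Sam wins.

Compute win/loss labels from the base case upward. A position with no move is L. Any other position is W if it can reach an L in one move, else L.
Every edge goes from a vertex to one that appears earlier in the order F, G, E, C, A, D, B, H, so processing vertices in that order labels each vertex after all of its successors.
F: no outgoing edge → L
G: →F(L), so W
E: →F(L), so W
C: →F(L), so W
A: →F(L), so W
D: →F(L), so W
B: →D(W), C(W), E(W) — all W, so L
H: →C(W), E(W) — all W, so L
Every move from H reaches a W position, so the mover loses.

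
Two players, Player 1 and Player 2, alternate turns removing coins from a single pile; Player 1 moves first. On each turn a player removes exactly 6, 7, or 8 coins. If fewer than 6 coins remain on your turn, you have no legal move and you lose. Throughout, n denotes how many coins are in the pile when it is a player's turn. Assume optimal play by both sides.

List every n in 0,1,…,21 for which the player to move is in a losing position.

Label each position W (a win for the player to move) or L (a loss). A position with no legal move is L; any other position is W exactly when some move reaches an L, and L when every move reaches a W.
n=0: no move → L
n=1: no move → L
n=2: no move → L
n=3: no move → L
n=4: no move → L
n=5: no move → L
n=6: can move to 0, which is L ⇒ W
n=7: can move to 1, which is L ⇒ W
n=8: can move to 2, which is L ⇒ W
n=9: can move to 3, which is L ⇒ W
n=10: can move to 4, which is L ⇒ W
n=11: can move to 5, which is L ⇒ W
n=12: can move to 5, which is L ⇒ W
n=13: can move to 5, which is L ⇒ W
n=14: moves to 8(W), 7(W), 6(W); every one is W ⇒ L
n=15: moves to 9(W), 8(W), 7(W); every one is W ⇒ L
n=16: moves to 10(W), 9(W), 8(W); every one is W ⇒ L
n=17: moves to 11(W), 10(W), 9(W); every one is W ⇒ L
n=18: moves to 12(W), 11(W), 10(W); every one is W ⇒ L
n=19: moves to 13(W), 12(W), 11(W); every one is W ⇒ L
n=20: can move to 14, which is L ⇒ W
n=21: can move to 15, which is L ⇒ W
The losing starting values of n are exactly the entries labelled L in this table (12 of them).

0, 1, 2, 3, 4, 5, 14, 15, 16, 17, 18, 19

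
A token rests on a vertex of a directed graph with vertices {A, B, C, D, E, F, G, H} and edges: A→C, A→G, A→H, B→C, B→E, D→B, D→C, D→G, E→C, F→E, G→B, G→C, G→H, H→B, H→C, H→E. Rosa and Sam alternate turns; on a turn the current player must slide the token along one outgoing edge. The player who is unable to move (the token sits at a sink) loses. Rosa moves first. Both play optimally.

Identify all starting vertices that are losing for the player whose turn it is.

C, F

Compute win/loss labels from the base case upward. A position with no move is L. Any other position is W if it can reach an L in one move, else L.
Every edge goes from a vertex to one that appears earlier in the order C, E, B, H, G, F, D, A, so processing vertices in that order labels each vertex after all of its successors.
C: no outgoing edge → L
E: W (go to C, an L position)
B: W (go to C, an L position)
H: W (go to C, an L position)
G: W (go to C, an L position)
F: L (sole option E(W) is W)
D: W (go to C, an L position)
A: W (go to C, an L position)
Reading off the rows marked L gives the requested list; there are 2 such vertices.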